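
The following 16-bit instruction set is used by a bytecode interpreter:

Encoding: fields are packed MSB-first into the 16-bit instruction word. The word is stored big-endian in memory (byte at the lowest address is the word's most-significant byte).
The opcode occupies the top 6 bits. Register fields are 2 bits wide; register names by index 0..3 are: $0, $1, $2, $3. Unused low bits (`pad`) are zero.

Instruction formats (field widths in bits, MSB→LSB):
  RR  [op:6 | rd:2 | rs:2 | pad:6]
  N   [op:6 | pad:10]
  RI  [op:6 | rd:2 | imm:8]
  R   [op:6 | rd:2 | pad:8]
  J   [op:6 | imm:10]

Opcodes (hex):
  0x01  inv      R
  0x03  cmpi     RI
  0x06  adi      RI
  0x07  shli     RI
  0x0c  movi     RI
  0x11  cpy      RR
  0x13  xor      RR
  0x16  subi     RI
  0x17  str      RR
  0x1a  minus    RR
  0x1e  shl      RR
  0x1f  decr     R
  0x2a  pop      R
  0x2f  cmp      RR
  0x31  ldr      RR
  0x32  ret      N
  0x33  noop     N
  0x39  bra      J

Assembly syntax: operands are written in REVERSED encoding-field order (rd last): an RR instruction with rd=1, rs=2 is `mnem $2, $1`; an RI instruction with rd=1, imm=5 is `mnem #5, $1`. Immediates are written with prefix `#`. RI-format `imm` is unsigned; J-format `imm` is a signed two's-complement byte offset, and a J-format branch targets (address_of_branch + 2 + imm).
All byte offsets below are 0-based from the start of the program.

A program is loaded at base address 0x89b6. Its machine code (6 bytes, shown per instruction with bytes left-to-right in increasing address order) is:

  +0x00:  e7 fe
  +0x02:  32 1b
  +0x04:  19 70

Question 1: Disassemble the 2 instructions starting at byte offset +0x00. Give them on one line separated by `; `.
bra #-2; movi #27, $2

+0x00: e7 fe ⇒ word 0xe7fe (big)
  op=0xe7fe>>10=0x39 ⇒ bra (J)
  imm: (w>>0)&0x3ff=0x3fe (s10→-2) → #-2
+0x02: 32 1b ⇒ word 0x321b (big)
  op=0x321b>>10=0xc ⇒ movi (RI)
  rd: (w>>8)&0x3=0x2 → $2
  imm: (w>>0)&0xff=0x1b → #27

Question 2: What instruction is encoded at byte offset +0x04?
+0x04: 19 70 ⇒ word 0x1970 (big)
  op=0x1970>>10=0x6 ⇒ adi (RI)
  rd: (w>>8)&0x3=0x1 → $1
  imm: (w>>0)&0xff=0x70 → #112

adi #112, $1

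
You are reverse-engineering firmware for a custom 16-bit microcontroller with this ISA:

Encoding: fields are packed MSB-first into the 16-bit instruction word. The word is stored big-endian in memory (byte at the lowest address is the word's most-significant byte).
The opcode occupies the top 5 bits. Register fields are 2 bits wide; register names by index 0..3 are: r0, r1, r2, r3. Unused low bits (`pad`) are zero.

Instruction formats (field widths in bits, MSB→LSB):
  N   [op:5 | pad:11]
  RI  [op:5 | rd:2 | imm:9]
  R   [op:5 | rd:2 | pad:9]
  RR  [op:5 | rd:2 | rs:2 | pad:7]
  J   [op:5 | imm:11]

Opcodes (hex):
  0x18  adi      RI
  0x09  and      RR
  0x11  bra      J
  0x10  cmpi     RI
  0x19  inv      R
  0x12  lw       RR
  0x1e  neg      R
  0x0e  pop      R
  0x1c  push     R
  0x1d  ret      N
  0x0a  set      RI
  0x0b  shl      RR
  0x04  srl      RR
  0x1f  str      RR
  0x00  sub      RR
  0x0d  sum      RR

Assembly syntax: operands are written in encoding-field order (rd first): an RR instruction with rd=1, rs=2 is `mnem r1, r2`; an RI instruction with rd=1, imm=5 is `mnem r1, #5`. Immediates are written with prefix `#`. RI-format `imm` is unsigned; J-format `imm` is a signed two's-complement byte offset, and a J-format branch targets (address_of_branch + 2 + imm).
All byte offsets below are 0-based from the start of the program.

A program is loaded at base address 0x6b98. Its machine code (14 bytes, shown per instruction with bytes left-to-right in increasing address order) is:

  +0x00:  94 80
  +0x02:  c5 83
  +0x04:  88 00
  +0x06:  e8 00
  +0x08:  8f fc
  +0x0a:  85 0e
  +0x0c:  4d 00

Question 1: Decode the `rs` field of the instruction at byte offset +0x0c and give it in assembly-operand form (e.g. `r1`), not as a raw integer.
off 0x0c: read 4d 00 as big → 0x4d00
  opcode bits[15:11]=0x9: and/RR
  rd@[10:9]=0x2 ⇒ r2
  rs@[8:7]=0x2 ⇒ r2

r2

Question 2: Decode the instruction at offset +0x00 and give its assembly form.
off 0x00: read 94 80 as big → 0x9480
  opcode bits[15:11]=0x12: lw/RR
  [10:9] rd=2 = r2
  [8:7] rs=1 = r1

lw r2, r1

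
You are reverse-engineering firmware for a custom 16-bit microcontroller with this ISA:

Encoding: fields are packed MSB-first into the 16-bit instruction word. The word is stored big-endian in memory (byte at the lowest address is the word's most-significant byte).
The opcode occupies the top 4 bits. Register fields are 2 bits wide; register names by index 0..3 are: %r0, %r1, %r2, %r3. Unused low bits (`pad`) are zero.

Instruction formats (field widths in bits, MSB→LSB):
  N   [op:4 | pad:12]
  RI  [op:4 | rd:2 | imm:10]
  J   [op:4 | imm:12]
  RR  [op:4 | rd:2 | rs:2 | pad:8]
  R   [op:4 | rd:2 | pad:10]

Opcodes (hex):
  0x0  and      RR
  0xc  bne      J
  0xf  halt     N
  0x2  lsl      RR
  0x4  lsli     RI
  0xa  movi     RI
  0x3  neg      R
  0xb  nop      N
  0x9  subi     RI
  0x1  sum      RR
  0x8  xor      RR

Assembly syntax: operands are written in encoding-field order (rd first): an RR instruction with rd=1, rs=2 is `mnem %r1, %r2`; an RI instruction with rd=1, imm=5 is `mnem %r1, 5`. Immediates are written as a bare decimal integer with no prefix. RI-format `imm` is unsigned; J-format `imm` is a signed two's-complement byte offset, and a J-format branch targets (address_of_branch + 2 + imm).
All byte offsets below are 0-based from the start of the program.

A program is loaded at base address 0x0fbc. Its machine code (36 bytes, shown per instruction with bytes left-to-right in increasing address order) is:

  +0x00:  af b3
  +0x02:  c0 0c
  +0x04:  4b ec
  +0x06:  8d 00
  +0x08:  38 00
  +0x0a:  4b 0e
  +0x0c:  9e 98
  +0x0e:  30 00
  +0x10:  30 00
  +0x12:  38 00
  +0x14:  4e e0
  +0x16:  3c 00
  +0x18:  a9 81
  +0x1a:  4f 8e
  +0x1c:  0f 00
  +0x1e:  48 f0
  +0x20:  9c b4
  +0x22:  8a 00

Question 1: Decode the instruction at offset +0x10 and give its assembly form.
@+10  big-endian(30 00) = 0x3000
  op=0x3000>>12=0x3 ⇒ neg (R)
  [11:10] rd=0 = %r0

neg %r0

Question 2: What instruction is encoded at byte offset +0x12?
+0x12: 38 00 ⇒ word 0x3800 (big)
  op=0x3800>>12=0x3 ⇒ neg (R)
  rd@[11:10]=0x2 ⇒ %r2

neg %r2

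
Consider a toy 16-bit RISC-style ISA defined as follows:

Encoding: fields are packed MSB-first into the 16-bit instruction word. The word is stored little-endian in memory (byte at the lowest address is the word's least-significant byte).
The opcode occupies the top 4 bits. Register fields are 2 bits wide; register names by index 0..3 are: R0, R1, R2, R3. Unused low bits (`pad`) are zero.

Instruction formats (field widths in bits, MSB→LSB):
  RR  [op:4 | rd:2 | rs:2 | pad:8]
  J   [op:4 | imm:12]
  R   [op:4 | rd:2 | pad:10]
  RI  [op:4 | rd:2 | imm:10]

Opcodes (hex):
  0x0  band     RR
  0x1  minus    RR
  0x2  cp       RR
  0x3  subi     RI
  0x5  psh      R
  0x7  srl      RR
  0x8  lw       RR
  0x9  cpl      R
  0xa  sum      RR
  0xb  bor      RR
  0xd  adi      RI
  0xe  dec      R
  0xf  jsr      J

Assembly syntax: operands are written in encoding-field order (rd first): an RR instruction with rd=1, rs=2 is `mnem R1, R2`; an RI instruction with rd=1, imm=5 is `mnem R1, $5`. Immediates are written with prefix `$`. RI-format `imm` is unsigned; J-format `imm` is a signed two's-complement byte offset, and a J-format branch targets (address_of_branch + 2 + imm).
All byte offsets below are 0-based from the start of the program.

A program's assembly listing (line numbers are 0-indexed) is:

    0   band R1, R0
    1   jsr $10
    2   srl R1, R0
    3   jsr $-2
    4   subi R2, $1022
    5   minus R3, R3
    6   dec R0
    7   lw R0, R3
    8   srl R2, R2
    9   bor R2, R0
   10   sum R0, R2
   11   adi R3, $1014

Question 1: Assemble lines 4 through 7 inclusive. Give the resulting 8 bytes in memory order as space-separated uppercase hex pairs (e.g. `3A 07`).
FE 3B 00 1F 00 E0 00 83

L4: subi op=0x3:4|rd=2:2|imm=1022:10 ⇒ 0x3bfe ⇒ little fe 3b
L5: minus op=0x1:4|rd=3:2|rs=3:2|pad=0:8 ⇒ 0x1f00 ⇒ little 00 1f
L6: dec op=0xe:4|rd=0:2|pad=0:10 ⇒ 0xe000 ⇒ little 00 e0
L7: lw op=0x8:4|rd=0:2|rs=3:2|pad=0:8 ⇒ 0x8300 ⇒ little 00 83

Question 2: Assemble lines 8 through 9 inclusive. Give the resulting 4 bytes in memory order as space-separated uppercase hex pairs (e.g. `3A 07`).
L8: srl op=0x7:4|rd=2:2|rs=2:2|pad=0:8 ⇒ 0x7a00 ⇒ little 00 7a
L9: bor op=0xb:4|rd=2:2|rs=0:2|pad=0:8 ⇒ 0xb800 ⇒ little 00 b8

00 7A 00 B8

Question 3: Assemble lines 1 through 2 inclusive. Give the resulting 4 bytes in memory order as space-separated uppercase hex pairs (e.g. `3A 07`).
0A F0 00 74

line 1 (jsr): pack op=0xf:4|imm=10:12 = 0xf00a; little→ 0a f0
line 2 (srl): pack op=0x7:4|rd=1:2|rs=0:2|pad=0:8 = 0x7400; little→ 00 74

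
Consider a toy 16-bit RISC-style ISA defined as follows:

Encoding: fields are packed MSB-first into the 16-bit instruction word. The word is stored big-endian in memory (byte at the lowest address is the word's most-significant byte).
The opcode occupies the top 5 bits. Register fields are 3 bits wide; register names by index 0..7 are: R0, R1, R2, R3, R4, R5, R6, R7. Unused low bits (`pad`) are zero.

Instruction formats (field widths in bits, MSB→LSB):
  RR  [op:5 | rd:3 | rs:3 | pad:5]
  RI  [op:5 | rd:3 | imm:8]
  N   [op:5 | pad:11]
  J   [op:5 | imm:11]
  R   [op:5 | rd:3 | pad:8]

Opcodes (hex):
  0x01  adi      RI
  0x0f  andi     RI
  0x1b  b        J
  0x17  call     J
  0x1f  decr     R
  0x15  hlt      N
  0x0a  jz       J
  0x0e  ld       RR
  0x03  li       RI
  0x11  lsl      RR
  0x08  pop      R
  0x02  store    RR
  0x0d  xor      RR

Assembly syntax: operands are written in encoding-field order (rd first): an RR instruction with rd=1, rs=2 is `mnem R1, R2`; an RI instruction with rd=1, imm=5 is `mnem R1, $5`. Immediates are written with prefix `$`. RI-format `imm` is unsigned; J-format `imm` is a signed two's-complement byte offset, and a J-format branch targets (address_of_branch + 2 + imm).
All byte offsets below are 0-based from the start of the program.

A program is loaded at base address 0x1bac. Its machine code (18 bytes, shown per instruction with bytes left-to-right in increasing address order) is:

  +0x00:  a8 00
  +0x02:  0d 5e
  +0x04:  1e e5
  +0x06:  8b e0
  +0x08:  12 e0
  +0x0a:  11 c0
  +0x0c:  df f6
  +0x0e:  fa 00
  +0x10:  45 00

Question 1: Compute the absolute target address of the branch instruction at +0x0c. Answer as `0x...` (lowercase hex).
0x1bb0

[0c] df f6 → 0xdff6
  opcode bits[15:11]=0x1b: b/J
  imm: (w>>0)&0x7ff=0x7f6 (s11→-10) → $-10
  target = base 0x1bac + off 0x0c + 2 + imm -10 = 0x1bb0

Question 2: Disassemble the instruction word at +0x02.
adi R5, $94

@+02  big-endian(0d 5e) = 0x0d5e
  op=0x0d5e>>11=0x1 ⇒ adi (RI)
  rd: (w>>8)&0x7=0x5 → R5
  imm: (w>>0)&0xff=0x5e → $94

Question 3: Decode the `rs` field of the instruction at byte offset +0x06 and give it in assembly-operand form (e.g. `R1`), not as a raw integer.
R7

off 0x06: read 8b e0 as big → 0x8be0
  top 5b → 0x11 → lsl [RR]
  rd@[10:8]=0x3 ⇒ R3
  rs@[7:5]=0x7 ⇒ R7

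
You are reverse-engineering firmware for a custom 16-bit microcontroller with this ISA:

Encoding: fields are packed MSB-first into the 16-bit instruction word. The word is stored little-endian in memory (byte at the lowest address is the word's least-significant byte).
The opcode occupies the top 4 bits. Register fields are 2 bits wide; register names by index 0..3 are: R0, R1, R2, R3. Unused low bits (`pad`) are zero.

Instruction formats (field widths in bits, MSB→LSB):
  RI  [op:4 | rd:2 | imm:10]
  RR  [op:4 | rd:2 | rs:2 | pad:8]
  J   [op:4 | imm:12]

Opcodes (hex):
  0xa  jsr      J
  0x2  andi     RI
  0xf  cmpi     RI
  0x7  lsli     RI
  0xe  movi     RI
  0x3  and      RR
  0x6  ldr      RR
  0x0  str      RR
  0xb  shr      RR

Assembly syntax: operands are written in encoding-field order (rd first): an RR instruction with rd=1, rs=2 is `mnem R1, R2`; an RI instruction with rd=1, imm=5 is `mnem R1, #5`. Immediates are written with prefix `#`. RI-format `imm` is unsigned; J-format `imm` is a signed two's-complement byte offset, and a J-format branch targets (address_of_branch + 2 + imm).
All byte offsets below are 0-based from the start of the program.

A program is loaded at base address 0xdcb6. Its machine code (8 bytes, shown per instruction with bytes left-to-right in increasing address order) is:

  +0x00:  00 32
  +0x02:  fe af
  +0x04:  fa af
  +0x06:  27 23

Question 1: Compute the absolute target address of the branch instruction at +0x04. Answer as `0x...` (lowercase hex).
0xdcb6

+0x04: fa af ⇒ word 0xaffa (little)
  opcode bits[15:12]=0xa: jsr/J
  [11:0] imm=4090 (s12→-6) = #-6
  target = base 0xdcb6 + off 0x04 + 2 + imm -6 = 0xdcb6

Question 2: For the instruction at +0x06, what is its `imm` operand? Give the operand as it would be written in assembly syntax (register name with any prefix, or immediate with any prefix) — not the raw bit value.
+0x06: 27 23 ⇒ word 0x2327 (little)
  op=0x2327>>12=0x2 ⇒ andi (RI)
  rd@[11:10]=0x0 ⇒ R0
  imm@[9:0]=0x327 ⇒ #807

#807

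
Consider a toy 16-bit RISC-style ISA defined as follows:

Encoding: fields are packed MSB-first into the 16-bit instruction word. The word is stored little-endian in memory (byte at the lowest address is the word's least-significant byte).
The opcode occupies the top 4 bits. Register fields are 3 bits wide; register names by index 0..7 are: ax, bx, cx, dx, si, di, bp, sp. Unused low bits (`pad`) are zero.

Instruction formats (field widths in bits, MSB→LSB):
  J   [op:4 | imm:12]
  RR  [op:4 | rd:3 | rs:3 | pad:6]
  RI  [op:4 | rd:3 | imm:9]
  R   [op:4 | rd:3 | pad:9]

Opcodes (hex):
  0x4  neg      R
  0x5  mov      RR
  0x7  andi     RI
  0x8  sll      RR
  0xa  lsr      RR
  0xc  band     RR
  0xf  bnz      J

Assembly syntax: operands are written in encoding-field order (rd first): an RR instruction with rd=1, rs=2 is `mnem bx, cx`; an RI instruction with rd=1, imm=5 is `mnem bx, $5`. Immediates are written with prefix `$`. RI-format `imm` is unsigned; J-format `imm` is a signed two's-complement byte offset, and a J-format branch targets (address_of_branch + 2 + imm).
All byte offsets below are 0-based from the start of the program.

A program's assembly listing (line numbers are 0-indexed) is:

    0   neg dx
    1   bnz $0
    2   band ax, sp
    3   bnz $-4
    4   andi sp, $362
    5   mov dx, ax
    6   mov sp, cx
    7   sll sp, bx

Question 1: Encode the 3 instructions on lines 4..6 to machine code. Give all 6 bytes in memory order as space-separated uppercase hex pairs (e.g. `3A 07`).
6A 7F 00 56 80 5E

line 4 (andi): pack op=0x7:4|rd=7:3|imm=362:9 = 0x7f6a; little→ 6a 7f
line 5 (mov): pack op=0x5:4|rd=3:3|rs=0:3|pad=0:6 = 0x5600; little→ 00 56
line 6 (mov): pack op=0x5:4|rd=7:3|rs=2:3|pad=0:6 = 0x5e80; little→ 80 5e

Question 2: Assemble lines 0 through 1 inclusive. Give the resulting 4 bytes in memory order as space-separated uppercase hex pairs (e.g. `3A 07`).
0. neg fields op=0x4:4|rd=3:3|pad=0:9 → word 4600h → 00 46
1. bnz fields op=0xf:4|imm=0:12 → word f000h → 00 f0

00 46 00 F0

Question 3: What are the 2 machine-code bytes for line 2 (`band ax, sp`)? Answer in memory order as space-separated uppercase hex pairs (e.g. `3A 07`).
L2: band op=0xc:4|rd=0:3|rs=7:3|pad=0:6 ⇒ 0xc1c0 ⇒ little c0 c1

C0 C1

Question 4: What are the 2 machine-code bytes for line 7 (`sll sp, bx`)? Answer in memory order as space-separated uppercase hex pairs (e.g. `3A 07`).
40 8E

L7: sll op=0x8:4|rd=7:3|rs=1:3|pad=0:6 ⇒ 0x8e40 ⇒ little 40 8e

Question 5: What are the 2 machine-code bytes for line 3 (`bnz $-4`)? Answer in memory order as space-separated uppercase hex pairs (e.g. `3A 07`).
FC FF

line 3 (bnz): pack op=0xf:4|imm=-4:12 = 0xfffc; little→ fc ff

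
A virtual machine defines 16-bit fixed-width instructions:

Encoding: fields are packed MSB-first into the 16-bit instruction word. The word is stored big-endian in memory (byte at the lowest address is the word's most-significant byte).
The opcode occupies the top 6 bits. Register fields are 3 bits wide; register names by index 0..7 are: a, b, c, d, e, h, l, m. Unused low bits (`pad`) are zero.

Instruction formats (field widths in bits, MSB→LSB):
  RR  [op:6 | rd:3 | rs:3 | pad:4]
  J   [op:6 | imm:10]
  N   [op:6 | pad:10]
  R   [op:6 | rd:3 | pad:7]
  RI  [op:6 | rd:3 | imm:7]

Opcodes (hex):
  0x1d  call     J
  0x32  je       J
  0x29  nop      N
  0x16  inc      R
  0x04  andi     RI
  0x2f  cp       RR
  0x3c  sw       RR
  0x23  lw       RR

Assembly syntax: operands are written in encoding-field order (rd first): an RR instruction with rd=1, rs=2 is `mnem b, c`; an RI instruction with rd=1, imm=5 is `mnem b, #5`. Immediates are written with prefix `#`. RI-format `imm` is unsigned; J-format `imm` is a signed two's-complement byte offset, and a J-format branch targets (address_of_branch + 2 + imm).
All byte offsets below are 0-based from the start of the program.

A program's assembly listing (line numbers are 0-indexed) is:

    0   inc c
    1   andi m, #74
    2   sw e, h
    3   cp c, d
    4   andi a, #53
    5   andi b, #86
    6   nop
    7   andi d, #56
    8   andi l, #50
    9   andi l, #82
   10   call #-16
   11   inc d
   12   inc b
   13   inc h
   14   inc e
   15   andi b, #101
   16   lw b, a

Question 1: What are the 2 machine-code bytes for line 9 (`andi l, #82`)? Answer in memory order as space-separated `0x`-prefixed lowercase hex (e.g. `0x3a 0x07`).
line 9 (andi): pack op=0x4:6|rd=6:3|imm=82:7 = 0x1352; big→ 13 52

0x13 0x52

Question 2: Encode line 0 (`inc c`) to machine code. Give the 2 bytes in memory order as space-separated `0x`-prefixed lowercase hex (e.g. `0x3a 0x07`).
0x59 0x00

line 0 (inc): pack op=0x16:6|rd=2:3|pad=0:7 = 0x5900; big→ 59 00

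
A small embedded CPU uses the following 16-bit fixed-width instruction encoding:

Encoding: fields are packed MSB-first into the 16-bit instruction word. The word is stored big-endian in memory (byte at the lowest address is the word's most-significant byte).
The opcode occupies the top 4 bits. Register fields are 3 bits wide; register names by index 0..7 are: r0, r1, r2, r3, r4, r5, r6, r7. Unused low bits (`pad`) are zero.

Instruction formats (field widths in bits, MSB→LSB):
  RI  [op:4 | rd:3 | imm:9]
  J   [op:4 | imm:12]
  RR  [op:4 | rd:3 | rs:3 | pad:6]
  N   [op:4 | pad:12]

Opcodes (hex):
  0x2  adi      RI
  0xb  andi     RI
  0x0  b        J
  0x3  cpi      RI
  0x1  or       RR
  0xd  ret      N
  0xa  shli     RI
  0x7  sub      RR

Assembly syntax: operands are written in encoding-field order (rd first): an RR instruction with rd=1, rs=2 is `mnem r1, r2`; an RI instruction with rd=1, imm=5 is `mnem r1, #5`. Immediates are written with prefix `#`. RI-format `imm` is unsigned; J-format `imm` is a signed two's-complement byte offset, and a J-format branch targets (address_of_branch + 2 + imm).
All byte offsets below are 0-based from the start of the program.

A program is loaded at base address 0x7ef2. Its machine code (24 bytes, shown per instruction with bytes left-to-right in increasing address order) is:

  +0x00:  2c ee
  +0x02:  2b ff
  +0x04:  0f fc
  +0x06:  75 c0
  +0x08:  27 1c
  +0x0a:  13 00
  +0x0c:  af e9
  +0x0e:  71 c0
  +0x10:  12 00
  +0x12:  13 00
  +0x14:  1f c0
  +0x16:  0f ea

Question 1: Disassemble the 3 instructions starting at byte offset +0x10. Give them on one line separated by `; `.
or r1, r0; or r1, r4; or r7, r7

+0x10: 12 00 ⇒ word 0x1200 (big)
  op=0x1200>>12=0x1 ⇒ or (RR)
  rd: (w>>9)&0x7=0x1 → r1
  rs: (w>>6)&0x7=0x0 → r0
+0x12: 13 00 ⇒ word 0x1300 (big)
  op=0x1300>>12=0x1 ⇒ or (RR)
  rd: (w>>9)&0x7=0x1 → r1
  rs: (w>>6)&0x7=0x4 → r4
+0x14: 1f c0 ⇒ word 0x1fc0 (big)
  op=0x1fc0>>12=0x1 ⇒ or (RR)
  rd: (w>>9)&0x7=0x7 → r7
  rs: (w>>6)&0x7=0x7 → r7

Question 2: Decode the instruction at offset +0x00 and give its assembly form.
adi r6, #238

[00] 2c ee → 0x2cee
  op=0x2cee>>12=0x2 ⇒ adi (RI)
  rd: (w>>9)&0x7=0x6 → r6
  imm: (w>>0)&0x1ff=0xee → #238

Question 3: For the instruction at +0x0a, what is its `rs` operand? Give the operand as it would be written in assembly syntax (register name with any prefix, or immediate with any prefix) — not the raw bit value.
off 0x0a: read 13 00 as big → 0x1300
  opcode bits[15:12]=0x1: or/RR
  rd@[11:9]=0x1 ⇒ r1
  rs@[8:6]=0x4 ⇒ r4

r4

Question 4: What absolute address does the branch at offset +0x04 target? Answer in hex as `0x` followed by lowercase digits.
0x7ef4

off 0x04: read 0f fc as big → 0x0ffc
  top 4b → 0x0 → b [J]
  [11:0] imm=4092 (s12→-4) = #-4
  target = base 0x7ef2 + off 0x04 + 2 + imm -4 = 0x7ef4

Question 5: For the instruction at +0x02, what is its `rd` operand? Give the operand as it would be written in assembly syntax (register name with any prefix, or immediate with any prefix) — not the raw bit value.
@+02  big-endian(2b ff) = 0x2bff
  top 4b → 0x2 → adi [RI]
  rd: (w>>9)&0x7=0x5 → r5
  imm: (w>>0)&0x1ff=0x1ff → #511

r5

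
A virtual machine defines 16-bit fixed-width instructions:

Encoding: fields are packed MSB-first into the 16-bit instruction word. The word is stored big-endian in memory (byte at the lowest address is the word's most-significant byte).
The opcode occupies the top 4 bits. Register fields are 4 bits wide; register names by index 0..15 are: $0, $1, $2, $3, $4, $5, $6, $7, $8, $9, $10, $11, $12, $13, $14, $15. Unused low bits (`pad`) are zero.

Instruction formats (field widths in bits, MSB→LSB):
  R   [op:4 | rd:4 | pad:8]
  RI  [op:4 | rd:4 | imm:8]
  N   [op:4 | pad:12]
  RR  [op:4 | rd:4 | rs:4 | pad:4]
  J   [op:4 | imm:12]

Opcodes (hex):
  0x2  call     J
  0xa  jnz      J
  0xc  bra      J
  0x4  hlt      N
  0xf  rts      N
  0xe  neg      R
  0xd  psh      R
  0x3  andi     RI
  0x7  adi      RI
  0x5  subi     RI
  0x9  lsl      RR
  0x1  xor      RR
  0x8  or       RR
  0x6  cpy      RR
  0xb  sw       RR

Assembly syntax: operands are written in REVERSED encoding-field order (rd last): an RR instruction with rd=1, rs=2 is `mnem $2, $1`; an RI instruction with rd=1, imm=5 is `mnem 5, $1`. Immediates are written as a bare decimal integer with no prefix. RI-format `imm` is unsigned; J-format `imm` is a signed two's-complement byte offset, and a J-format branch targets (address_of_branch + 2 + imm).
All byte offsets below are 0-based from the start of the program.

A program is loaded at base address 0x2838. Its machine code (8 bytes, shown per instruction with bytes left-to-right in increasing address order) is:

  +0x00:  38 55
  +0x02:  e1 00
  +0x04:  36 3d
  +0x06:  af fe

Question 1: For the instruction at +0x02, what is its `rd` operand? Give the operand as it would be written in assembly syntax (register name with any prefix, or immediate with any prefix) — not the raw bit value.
@+02  big-endian(e1 00) = 0xe100
  op=0xe100>>12=0xe ⇒ neg (R)
  rd@[11:8]=0x1 ⇒ $1

$1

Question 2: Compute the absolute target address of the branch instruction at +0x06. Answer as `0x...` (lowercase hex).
+0x06: af fe ⇒ word 0xaffe (big)
  opcode bits[15:12]=0xa: jnz/J
  imm: (w>>0)&0xfff=0xffe (s12→-2) → -2
  target = base 0x2838 + off 0x06 + 2 + imm -2 = 0x283e

0x283e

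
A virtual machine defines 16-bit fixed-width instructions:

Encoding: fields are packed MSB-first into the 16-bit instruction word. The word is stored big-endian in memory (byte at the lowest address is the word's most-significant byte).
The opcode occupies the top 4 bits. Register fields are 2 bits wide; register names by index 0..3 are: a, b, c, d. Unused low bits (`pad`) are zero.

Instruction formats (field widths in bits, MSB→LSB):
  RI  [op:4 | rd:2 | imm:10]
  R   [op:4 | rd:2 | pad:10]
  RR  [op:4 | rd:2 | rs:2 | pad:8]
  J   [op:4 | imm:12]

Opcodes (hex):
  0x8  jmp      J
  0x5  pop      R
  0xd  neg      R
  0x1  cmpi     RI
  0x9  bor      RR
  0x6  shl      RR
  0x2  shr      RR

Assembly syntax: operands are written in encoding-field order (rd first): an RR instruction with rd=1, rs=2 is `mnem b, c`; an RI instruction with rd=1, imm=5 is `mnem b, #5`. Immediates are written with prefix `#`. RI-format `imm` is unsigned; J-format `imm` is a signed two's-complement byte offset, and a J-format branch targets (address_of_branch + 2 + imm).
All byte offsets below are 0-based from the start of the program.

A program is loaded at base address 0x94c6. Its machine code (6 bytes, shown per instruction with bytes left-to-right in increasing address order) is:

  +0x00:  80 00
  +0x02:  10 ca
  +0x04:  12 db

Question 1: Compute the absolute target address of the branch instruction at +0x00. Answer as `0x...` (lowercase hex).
[00] 80 00 → 0x8000
  top 4b → 0x8 → jmp [J]
  [11:0] imm=0 = #0
  target = base 0x94c6 + off 0x00 + 2 + imm 0 = 0x94c8

0x94c8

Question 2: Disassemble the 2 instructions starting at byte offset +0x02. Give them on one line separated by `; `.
+0x02: 10 ca ⇒ word 0x10ca (big)
  op=0x10ca>>12=0x1 ⇒ cmpi (RI)
  rd@[11:10]=0x0 ⇒ a
  imm@[9:0]=0xca ⇒ #202
+0x04: 12 db ⇒ word 0x12db (big)
  op=0x12db>>12=0x1 ⇒ cmpi (RI)
  rd@[11:10]=0x0 ⇒ a
  imm@[9:0]=0x2db ⇒ #731

cmpi a, #202; cmpi a, #731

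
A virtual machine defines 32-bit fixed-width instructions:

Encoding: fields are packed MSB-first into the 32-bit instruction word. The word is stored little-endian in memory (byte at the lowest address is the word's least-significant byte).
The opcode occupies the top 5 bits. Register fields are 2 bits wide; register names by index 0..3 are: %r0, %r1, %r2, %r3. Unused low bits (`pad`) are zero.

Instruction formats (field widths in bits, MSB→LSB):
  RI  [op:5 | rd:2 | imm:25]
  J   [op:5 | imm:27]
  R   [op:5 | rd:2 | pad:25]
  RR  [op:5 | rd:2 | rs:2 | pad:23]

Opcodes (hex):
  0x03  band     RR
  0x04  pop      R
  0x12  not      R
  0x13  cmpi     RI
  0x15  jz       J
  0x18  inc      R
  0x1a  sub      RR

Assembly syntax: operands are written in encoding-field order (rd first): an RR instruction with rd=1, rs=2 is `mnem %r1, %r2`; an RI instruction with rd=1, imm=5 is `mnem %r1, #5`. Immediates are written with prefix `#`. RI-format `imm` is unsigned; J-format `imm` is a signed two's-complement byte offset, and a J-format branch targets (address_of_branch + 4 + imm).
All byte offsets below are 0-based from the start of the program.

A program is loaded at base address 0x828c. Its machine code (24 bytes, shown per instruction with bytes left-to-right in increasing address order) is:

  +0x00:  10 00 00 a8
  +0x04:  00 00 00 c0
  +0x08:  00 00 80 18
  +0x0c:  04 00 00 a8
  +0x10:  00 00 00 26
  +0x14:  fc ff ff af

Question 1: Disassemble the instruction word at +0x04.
inc %r0

[04] 00 00 00 c0 → 0xc0000000
  op=0xc0000000>>27=0x18 ⇒ inc (R)
  [26:25] rd=0 = %r0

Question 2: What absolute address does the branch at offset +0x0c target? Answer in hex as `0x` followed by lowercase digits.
off 0x0c: read 04 00 00 a8 as little → 0xa8000004
  top 5b → 0x15 → jz [J]
  [26:0] imm=4 = #4
  target = base 0x828c + off 0x0c + 4 + imm 4 = 0x82a0

0x82a0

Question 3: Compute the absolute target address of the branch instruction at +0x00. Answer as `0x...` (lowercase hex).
0x82a0

@+00  little-endian(10 00 00 a8) = 0xa8000010
  op=0xa8000010>>27=0x15 ⇒ jz (J)
  [26:0] imm=16 = #16
  target = base 0x828c + off 0x00 + 4 + imm 16 = 0x82a0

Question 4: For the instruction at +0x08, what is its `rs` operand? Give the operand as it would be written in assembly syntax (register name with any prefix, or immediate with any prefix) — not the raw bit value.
@+08  little-endian(00 00 80 18) = 0x18800000
  top 5b → 0x3 → band [RR]
  rd@[26:25]=0x0 ⇒ %r0
  rs@[24:23]=0x1 ⇒ %r1

%r1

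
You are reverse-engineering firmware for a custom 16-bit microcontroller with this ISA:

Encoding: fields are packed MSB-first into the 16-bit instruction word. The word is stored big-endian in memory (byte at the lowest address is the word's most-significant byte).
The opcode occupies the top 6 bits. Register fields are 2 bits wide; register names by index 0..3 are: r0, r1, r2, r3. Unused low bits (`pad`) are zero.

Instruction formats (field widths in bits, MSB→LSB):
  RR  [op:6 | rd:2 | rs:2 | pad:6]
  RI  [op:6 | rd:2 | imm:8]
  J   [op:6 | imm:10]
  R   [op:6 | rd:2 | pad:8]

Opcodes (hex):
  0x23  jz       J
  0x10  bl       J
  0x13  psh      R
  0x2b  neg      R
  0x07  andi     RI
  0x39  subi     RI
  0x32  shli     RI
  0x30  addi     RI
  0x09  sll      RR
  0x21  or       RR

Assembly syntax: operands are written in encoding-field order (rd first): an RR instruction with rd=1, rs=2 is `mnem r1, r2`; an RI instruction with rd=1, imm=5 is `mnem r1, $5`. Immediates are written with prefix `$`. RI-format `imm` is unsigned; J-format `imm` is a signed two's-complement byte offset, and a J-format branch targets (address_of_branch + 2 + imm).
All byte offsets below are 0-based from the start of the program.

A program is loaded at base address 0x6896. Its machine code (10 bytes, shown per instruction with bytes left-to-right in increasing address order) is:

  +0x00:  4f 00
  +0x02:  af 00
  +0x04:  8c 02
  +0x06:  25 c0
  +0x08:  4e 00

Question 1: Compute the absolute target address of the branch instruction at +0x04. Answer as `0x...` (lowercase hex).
0x689e

@+04  big-endian(8c 02) = 0x8c02
  opcode bits[15:10]=0x23: jz/J
  imm@[9:0]=0x2 ⇒ $2
  target = base 0x6896 + off 0x04 + 2 + imm 2 = 0x689e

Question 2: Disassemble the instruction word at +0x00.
[00] 4f 00 → 0x4f00
  op=0x4f00>>10=0x13 ⇒ psh (R)
  rd@[9:8]=0x3 ⇒ r3

psh r3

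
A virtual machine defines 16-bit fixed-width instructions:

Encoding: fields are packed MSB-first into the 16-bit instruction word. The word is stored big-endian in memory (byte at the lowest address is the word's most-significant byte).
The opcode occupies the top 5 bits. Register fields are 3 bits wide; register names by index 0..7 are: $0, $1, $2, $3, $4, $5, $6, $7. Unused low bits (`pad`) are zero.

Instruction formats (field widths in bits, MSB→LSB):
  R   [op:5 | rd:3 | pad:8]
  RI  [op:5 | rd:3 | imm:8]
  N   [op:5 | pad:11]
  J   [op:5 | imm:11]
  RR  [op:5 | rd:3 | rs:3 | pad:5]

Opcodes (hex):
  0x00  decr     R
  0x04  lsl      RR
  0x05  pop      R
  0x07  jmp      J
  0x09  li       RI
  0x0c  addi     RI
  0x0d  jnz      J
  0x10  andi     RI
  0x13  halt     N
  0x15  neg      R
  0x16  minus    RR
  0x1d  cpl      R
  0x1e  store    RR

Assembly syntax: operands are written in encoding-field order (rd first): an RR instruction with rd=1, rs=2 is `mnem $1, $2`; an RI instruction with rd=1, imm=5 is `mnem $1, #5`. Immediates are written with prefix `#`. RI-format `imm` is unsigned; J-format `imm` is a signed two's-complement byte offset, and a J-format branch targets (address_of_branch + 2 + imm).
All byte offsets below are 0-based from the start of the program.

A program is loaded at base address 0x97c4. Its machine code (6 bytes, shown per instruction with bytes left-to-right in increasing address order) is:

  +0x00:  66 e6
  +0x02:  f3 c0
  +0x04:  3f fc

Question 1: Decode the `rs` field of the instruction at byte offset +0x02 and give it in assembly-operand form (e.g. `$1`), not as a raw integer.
$6

@+02  big-endian(f3 c0) = 0xf3c0
  op=0xf3c0>>11=0x1e ⇒ store (RR)
  rd: (w>>8)&0x7=0x3 → $3
  rs: (w>>5)&0x7=0x6 → $6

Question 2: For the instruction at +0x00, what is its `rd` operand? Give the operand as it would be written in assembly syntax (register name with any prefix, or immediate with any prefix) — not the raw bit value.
$6

@+00  big-endian(66 e6) = 0x66e6
  op=0x66e6>>11=0xc ⇒ addi (RI)
  rd@[10:8]=0x6 ⇒ $6
  imm@[7:0]=0xe6 ⇒ #230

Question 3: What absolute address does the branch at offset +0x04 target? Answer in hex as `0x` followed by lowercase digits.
off 0x04: read 3f fc as big → 0x3ffc
  opcode bits[15:11]=0x7: jmp/J
  imm@[10:0]=0x7fc (s11→-4) ⇒ #-4
  target = base 0x97c4 + off 0x04 + 2 + imm -4 = 0x97c6

0x97c6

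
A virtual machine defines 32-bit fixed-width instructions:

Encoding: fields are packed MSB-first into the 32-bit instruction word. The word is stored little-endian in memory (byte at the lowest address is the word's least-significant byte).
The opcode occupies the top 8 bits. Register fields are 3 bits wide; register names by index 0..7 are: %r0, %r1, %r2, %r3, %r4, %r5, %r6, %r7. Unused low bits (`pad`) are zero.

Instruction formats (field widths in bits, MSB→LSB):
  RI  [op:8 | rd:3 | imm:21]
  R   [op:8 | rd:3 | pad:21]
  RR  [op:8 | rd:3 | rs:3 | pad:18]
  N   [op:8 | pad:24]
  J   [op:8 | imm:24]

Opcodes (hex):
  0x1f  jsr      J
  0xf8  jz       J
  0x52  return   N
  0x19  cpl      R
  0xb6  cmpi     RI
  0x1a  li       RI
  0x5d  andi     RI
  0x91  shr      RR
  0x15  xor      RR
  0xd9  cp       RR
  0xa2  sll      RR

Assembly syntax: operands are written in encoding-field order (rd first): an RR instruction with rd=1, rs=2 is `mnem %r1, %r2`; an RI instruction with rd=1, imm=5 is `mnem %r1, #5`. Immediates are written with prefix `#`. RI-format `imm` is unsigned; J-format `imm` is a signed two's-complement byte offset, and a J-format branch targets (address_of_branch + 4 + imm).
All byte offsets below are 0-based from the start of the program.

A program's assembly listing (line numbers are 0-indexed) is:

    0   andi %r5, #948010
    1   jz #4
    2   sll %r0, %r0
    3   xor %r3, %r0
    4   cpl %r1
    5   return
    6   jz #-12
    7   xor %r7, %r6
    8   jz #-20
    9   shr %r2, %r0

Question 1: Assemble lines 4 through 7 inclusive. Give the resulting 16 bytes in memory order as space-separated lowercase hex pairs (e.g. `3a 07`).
00 00 20 19 00 00 00 52 f4 ff ff f8 00 00 f8 15

L4: cpl op=0x19:8|rd=1:3|pad=0:21 ⇒ 0x19200000 ⇒ little 00 00 20 19
L5: return op=0x52:8|pad=0:24 ⇒ 0x52000000 ⇒ little 00 00 00 52
L6: jz op=0xf8:8|imm=-12:24 ⇒ 0xf8fffff4 ⇒ little f4 ff ff f8
L7: xor op=0x15:8|rd=7:3|rs=6:3|pad=0:18 ⇒ 0x15f80000 ⇒ little 00 00 f8 15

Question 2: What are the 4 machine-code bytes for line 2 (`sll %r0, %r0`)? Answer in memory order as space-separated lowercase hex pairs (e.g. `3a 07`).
00 00 00 a2

L2: sll op=0xa2:8|rd=0:3|rs=0:3|pad=0:18 ⇒ 0xa2000000 ⇒ little 00 00 00 a2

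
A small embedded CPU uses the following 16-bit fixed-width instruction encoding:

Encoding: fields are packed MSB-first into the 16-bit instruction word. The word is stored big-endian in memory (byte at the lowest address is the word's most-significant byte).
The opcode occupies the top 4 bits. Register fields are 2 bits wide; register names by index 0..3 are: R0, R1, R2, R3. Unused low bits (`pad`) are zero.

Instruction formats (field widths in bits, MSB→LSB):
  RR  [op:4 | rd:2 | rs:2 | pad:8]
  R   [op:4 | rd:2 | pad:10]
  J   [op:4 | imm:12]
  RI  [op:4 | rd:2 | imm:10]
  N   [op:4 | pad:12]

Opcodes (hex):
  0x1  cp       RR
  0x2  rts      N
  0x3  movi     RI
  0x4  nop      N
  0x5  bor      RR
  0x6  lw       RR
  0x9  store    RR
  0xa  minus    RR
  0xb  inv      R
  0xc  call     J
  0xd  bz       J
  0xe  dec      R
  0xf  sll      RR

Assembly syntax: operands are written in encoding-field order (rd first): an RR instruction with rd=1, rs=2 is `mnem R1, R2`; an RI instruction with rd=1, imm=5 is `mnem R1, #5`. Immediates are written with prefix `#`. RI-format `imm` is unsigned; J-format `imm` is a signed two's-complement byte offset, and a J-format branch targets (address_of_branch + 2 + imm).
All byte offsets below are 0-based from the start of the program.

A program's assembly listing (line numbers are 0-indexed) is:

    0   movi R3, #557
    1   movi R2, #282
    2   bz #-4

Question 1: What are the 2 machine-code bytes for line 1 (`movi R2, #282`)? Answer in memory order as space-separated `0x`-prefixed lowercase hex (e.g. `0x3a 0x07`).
line 1 (movi): pack op=0x3:4|rd=2:2|imm=282:10 = 0x391a; big→ 39 1a

0x39 0x1a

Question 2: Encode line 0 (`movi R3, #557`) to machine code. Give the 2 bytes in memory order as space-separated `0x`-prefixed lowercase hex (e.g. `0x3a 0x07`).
line 0 (movi): pack op=0x3:4|rd=3:2|imm=557:10 = 0x3e2d; big→ 3e 2d

0x3e 0x2d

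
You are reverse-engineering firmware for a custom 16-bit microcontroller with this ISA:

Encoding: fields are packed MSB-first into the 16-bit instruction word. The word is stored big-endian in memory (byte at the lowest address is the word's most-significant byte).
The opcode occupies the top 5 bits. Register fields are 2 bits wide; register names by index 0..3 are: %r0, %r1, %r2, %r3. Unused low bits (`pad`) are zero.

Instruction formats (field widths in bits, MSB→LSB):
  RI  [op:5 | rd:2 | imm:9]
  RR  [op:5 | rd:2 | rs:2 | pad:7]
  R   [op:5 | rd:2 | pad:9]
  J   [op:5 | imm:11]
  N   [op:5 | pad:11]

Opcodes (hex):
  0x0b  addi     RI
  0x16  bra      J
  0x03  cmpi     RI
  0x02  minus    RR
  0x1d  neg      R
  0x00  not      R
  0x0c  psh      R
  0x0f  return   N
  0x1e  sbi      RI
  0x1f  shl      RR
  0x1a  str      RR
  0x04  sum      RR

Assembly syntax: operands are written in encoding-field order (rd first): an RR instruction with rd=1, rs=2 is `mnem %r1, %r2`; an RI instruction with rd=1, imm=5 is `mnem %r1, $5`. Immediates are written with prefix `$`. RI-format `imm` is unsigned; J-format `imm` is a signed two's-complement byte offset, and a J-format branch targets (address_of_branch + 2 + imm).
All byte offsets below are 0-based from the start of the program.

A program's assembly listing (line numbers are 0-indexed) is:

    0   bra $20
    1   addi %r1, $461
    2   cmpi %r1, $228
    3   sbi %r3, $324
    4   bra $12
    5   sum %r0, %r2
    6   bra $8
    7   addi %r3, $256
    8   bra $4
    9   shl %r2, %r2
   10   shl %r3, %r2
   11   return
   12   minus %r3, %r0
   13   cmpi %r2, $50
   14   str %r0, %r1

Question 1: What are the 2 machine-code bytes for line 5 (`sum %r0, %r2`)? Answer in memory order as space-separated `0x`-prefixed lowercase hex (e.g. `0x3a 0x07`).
line 5 (sum): pack op=0x4:5|rd=0:2|rs=2:2|pad=0:7 = 0x2100; big→ 21 00

0x21 0x00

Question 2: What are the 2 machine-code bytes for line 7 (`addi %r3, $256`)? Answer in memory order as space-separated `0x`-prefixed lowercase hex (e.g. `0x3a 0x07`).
7. addi fields op=0xb:5|rd=3:2|imm=256:9 → word 5f00h → 5f 00

0x5f 0x00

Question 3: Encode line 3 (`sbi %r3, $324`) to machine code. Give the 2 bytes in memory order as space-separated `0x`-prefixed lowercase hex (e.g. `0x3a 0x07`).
L3: sbi op=0x1e:5|rd=3:2|imm=324:9 ⇒ 0xf744 ⇒ big f7 44

0xf7 0x44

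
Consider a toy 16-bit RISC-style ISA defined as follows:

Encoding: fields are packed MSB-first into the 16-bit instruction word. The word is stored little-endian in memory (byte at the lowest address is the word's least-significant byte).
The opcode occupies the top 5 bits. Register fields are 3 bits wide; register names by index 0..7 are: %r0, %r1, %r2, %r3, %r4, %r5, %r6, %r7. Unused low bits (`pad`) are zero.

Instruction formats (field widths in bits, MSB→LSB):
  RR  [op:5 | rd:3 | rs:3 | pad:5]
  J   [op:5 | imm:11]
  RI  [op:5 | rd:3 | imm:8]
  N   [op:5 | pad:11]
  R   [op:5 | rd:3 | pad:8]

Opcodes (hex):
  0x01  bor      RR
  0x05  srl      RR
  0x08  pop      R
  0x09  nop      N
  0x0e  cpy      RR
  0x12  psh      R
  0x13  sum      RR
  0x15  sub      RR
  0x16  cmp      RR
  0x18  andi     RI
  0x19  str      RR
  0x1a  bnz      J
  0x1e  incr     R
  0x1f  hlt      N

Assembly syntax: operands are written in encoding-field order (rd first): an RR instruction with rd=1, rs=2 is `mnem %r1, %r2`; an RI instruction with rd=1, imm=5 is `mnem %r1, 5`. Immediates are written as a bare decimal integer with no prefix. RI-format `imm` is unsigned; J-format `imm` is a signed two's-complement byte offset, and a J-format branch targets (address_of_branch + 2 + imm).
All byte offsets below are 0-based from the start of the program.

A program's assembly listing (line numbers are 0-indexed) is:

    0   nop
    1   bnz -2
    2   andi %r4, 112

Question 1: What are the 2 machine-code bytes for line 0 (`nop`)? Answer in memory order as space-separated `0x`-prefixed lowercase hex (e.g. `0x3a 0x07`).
0. nop fields op=0x9:5|pad=0:11 → word 4800h → 00 48

0x00 0x48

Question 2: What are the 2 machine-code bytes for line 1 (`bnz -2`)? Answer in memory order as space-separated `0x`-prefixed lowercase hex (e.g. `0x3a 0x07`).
1. bnz fields op=0x1a:5|imm=-2:11 → word d7feh → fe d7

0xfe 0xd7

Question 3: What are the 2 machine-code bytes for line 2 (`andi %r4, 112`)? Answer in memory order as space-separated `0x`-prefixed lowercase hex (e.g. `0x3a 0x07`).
2. andi fields op=0x18:5|rd=4:3|imm=112:8 → word c470h → 70 c4

0x70 0xc4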